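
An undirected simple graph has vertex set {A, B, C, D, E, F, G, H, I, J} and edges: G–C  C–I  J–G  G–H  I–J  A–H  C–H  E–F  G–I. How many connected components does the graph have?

4

Component: {B}
Component: {D}
Component: {E, F}
Component: {A, C, G, H, I, J}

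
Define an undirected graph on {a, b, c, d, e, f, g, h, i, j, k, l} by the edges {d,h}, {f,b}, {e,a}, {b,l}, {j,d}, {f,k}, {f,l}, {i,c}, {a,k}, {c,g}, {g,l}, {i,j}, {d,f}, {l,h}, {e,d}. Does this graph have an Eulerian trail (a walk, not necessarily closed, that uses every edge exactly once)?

Degrees: a:2, b:2, c:2, d:4, e:2, f:4, g:2, h:2, i:2, j:2, k:2, l:4
Odd-degree vertices: none (0 total).
With 0 odd-degree vertices and all edges in one connected piece, an Eulerian trail exists.

Yes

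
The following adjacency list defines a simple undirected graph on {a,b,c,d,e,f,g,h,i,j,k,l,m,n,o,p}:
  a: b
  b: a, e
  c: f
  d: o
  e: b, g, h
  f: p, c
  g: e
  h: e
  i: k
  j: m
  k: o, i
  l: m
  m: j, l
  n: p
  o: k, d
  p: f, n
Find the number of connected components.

4

Component: {j, l, m}
Component: {c, f, n, p}
Component: {d, i, k, o}
Component: {a, b, e, g, h}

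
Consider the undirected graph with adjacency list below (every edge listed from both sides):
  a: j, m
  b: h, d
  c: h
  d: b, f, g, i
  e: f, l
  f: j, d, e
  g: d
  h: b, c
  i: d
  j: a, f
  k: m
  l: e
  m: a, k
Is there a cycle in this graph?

No

|V| = 13, |E| = 12, number of components = 1.
Since 12 = 13 - 1, the graph is a forest and contains no cycle.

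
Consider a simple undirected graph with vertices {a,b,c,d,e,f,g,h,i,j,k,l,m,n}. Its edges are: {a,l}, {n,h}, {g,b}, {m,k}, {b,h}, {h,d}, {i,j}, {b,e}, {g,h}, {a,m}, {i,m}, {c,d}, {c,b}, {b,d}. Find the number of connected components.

3

Component: {f}
Component: {a, i, j, k, l, m}
Component: {b, c, d, e, g, h, n}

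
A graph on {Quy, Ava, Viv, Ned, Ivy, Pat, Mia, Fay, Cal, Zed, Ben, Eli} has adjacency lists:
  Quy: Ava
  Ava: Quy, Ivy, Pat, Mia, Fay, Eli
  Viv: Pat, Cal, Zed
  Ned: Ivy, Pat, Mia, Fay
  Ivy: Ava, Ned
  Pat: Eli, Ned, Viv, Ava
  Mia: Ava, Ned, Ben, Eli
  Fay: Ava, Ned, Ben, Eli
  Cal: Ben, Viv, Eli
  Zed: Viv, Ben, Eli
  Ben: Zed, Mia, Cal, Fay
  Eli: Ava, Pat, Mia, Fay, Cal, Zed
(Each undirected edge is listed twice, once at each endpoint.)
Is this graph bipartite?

No

Pat-Ava-Eli-Pat is an odd cycle (length 3), and a bipartite graph can contain only even cycles.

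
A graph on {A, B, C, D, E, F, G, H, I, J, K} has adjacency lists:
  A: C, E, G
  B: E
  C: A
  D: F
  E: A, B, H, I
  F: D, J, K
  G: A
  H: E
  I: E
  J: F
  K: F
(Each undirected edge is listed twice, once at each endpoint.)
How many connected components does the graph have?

2

Component: {D, F, J, K}
Component: {A, B, C, E, G, H, I}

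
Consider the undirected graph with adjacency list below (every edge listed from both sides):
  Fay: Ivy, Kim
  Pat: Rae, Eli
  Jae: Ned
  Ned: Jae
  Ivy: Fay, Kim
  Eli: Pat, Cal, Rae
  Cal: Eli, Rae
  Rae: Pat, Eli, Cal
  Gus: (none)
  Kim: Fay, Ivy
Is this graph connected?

No

Component: {Gus}
Component: {Jae, Ned}
Component: {Fay, Ivy, Kim}
Component: {Pat, Eli, Cal, Rae}
There are 4 separate components, so the graph is not connected.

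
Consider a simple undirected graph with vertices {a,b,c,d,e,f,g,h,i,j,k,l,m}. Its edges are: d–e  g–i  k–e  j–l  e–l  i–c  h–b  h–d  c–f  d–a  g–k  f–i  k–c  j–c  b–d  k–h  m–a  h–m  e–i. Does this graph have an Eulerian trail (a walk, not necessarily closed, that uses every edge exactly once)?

Degrees: a:2, b:2, c:4, d:4, e:4, f:2, g:2, h:4, i:4, j:2, k:4, l:2, m:2
Odd-degree vertices: none (0 total).
The non-isolated vertices are connected and exactly 0 have odd degree, so an Eulerian trail exists.

Yes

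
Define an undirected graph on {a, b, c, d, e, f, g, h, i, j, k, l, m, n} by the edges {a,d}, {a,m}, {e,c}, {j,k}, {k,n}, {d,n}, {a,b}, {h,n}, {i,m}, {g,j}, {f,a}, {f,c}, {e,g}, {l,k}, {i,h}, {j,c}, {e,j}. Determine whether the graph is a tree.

The graph has 14 vertices and 17 edges.
Connected but with 17 > 13 edges, so it has a cycle and is not a tree.

No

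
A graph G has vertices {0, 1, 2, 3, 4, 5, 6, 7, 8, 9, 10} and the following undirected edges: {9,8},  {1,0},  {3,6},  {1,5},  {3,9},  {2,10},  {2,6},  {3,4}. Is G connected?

Component: {7}
Component: {0, 1, 5}
Component: {2, 3, 4, 6, 8, 9, 10}
There are 3 separate components, so the graph is not connected.

No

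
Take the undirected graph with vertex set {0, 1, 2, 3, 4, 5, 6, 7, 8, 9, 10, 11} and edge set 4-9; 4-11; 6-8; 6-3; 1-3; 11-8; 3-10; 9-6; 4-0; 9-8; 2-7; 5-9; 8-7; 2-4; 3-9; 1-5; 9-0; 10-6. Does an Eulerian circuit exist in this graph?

Degrees: 0:2, 1:2, 2:2, 3:4, 4:4, 5:2, 6:4, 7:2, 8:4, 9:6, 10:2, 11:2
All degrees are even and the non-isolated vertices are connected — an Eulerian circuit exists.

Yes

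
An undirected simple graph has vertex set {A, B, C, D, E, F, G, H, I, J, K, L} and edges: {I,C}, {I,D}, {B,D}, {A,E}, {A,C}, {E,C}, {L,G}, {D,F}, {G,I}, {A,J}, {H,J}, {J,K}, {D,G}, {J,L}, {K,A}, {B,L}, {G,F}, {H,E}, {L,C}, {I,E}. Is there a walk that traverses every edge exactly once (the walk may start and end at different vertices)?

Degrees: A:4, B:2, C:4, D:4, E:4, F:2, G:4, H:2, I:4, J:4, K:2, L:4
Odd-degree vertices: none (0 total).
With 0 odd-degree vertices and all edges in one connected piece, an Eulerian trail exists.

Yes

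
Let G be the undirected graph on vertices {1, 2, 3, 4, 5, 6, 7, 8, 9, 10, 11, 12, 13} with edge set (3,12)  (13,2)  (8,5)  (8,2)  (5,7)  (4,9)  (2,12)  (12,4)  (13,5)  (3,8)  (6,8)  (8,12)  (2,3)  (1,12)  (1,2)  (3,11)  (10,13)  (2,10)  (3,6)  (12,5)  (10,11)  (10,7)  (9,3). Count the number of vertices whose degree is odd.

Degrees: 1:2, 2:6, 3:6, 4:2, 5:4, 6:2, 7:2, 8:5, 9:2, 10:4, 11:2, 12:6, 13:3
Odd-degree vertices: 8, 13.

2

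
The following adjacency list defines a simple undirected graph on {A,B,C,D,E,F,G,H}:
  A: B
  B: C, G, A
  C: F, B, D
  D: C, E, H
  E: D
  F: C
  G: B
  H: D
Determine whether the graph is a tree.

The graph has 8 vertices and 7 edges.
It is connected with exactly 7 edges, hence acyclic — it is a tree.

Yes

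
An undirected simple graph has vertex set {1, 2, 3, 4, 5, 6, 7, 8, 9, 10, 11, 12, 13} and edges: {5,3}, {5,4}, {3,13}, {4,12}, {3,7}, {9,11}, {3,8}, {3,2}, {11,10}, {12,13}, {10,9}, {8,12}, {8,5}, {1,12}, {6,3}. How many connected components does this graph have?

Component: {9, 10, 11}
Component: {1, 2, 3, 4, 5, 6, 7, 8, 12, 13}

2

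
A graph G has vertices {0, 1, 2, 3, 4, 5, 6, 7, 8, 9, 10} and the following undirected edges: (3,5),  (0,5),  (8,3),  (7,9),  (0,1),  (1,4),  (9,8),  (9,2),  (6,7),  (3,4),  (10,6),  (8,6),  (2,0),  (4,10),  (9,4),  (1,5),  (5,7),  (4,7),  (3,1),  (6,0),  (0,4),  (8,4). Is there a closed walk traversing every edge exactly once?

No

Degrees: 0:5, 1:4, 2:2, 3:4, 4:7, 5:4, 6:4, 7:4, 8:4, 9:4, 10:2
0, 4 have odd degree; an Eulerian circuit needs every degree to be even, so none exists.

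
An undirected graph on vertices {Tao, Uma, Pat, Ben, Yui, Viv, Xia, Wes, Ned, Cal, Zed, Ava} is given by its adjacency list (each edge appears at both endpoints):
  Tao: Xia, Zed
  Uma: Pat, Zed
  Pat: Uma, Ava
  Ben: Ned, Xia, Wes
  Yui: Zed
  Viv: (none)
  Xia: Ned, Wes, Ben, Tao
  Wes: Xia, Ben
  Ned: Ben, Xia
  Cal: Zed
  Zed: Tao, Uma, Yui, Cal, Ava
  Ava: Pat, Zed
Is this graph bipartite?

The cycle Wes-Ben-Xia-Wes has length 3, which is odd, so the graph is not bipartite.

No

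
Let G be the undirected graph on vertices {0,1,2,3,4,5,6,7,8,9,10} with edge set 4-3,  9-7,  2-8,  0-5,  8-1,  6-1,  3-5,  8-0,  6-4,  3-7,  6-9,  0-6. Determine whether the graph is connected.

Component: {10}
Component: {0, 1, 2, 3, 4, 5, 6, 7, 8, 9}
There are 2 separate components, so the graph is not connected.

No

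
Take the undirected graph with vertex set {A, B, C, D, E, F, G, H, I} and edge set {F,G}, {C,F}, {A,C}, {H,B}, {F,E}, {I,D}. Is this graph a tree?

No

The graph has 9 vertices and 6 edges.
It is not connected, so it is not a tree.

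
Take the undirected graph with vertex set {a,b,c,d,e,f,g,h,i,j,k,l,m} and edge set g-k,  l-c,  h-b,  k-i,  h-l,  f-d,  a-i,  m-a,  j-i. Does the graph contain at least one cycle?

No

|V| = 13, |E| = 9, number of components = 4.
Since 9 = 13 - 4, the graph is a forest and contains no cycle.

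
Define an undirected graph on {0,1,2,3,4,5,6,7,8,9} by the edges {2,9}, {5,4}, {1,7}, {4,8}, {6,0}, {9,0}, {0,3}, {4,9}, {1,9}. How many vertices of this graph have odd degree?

Degrees: 0:3, 1:2, 2:1, 3:1, 4:3, 5:1, 6:1, 7:1, 8:1, 9:4
Odd-degree vertices: 0, 2, 3, 4, 5, 6, 7, 8.

8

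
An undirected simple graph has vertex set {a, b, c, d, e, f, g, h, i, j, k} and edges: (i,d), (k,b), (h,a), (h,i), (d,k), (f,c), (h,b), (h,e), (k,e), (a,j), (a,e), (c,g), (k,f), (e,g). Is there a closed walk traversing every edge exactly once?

No

Degrees: a:3, b:2, c:2, d:2, e:4, f:2, g:2, h:4, i:2, j:1, k:4
a, j have odd degree; an Eulerian circuit needs every degree to be even, so none exists.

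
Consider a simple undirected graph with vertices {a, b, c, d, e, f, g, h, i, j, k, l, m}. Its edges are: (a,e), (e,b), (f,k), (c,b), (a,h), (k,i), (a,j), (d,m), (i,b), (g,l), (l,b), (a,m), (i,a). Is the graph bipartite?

Yes

Color {c, e, f, h, i, j, l, m} black and {a, b, d, g, k} white. No edge joins two same-colored vertices, so the graph is bipartite.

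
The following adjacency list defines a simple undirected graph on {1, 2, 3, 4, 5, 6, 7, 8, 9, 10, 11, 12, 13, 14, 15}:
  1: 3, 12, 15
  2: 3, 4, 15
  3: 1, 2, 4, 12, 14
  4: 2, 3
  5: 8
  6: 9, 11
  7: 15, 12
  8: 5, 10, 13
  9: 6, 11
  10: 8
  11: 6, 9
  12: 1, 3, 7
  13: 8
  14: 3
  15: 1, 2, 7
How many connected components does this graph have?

Component: {6, 9, 11}
Component: {5, 8, 10, 13}
Component: {1, 2, 3, 4, 7, 12, 14, 15}

3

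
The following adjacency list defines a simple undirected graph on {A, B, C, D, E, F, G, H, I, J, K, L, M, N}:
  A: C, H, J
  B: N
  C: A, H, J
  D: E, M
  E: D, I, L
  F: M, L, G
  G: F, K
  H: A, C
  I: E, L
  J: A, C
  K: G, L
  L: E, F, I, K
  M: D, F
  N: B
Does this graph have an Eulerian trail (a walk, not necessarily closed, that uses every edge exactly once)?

No

Degrees: A:3, B:1, C:3, D:2, E:3, F:3, G:2, H:2, I:2, J:2, K:2, L:4, M:2, N:1
Odd-degree vertices: A, B, C, E, F, N (6 total).
An Eulerian trail requires 0 or 2 odd-degree vertices; here there are 6.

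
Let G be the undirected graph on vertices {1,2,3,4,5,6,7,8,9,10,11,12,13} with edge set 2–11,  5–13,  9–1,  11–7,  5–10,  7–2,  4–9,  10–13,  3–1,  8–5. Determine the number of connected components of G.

5

Component: {6}
Component: {12}
Component: {2, 7, 11}
Component: {1, 3, 4, 9}
Component: {5, 8, 10, 13}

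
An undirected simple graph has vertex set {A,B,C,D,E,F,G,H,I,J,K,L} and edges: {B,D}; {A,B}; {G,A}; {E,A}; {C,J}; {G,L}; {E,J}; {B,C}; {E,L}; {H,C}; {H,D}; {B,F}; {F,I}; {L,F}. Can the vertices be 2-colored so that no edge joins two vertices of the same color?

No

F-B-A-E-L-F is an odd cycle (length 5), and a bipartite graph can contain only even cycles.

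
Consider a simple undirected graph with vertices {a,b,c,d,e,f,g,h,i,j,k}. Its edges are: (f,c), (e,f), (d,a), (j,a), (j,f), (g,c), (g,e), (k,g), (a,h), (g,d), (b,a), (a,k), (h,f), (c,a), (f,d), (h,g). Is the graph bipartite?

Partition the vertices as {b, c, d, e, h, i, j, k} vs {a, f, g}. Each listed edge has one endpoint in each part, so the graph is bipartite.

Yes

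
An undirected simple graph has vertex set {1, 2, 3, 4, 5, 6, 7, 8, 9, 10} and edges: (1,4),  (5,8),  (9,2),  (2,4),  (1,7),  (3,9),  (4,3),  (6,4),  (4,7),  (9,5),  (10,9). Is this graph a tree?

The graph has 10 vertices and 11 edges.
Connected but with 11 > 9 edges, so it has a cycle and is not a tree.

No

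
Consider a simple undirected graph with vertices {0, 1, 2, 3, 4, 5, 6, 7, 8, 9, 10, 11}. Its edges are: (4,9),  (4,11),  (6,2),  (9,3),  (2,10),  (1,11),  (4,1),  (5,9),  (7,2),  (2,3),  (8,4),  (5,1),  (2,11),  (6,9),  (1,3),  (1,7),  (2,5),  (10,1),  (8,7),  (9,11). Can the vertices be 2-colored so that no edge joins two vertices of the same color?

9-4-11-9 is an odd cycle (length 3), and a bipartite graph can contain only even cycles.

No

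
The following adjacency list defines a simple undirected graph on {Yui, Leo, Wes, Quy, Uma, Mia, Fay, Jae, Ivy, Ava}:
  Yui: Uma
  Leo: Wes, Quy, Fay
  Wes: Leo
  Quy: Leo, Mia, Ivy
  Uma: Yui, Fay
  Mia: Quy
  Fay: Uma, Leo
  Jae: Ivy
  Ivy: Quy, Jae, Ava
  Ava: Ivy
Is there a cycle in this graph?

|V| = 10, |E| = 9, number of components = 1.
Since 9 = 10 - 1, the graph is a forest and contains no cycle.

No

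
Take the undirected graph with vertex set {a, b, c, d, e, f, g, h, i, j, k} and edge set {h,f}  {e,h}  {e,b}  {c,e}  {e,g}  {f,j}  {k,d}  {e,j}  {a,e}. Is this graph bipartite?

Color {e, f, i, k} black and {a, b, c, d, g, h, j} white. No edge joins two same-colored vertices, so the graph is bipartite.

Yes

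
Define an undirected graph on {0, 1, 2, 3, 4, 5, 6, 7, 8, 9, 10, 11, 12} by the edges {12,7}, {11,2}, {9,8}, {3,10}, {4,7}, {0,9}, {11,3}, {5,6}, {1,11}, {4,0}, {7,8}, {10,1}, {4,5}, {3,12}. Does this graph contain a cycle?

Yes

|V| = 13, |E| = 14, number of components = 1.
One cycle is 3-10-1-11-3.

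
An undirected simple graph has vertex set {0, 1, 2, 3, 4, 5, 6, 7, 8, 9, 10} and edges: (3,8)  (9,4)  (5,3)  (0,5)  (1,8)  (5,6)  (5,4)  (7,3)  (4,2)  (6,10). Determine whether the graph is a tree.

|V| = 11, |E| = 10.
It is connected with exactly 10 edges, hence acyclic — it is a tree.

Yes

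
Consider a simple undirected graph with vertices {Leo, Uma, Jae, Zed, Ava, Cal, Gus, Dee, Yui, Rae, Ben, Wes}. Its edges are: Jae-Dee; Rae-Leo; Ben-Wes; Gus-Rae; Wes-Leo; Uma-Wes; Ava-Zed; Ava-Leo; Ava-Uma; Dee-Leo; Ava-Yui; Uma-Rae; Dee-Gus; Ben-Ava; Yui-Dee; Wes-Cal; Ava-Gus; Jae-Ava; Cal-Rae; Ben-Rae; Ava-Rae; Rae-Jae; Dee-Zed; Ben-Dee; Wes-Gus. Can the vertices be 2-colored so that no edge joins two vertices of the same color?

The cycle Rae-Ava-Ben-Rae has length 3, which is odd, so the graph is not bipartite.

No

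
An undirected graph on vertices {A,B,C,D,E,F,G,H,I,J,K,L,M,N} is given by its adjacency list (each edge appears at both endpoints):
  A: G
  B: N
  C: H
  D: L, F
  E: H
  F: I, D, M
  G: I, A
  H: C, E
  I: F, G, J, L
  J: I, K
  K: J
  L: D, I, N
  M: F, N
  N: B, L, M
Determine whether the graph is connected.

No

Component: {C, E, H}
Component: {A, B, D, F, G, I, J, K, L, M, N}
No edge joins these 2 groups, so the graph is disconnected.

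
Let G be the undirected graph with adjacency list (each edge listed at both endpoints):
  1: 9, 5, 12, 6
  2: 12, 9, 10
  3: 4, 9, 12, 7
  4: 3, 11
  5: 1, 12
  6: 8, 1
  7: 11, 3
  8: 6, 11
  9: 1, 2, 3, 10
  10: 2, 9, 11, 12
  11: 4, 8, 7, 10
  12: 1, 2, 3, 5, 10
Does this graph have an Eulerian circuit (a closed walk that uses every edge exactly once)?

Degrees: 1:4, 2:3, 3:4, 4:2, 5:2, 6:2, 7:2, 8:2, 9:4, 10:4, 11:4, 12:5
2, 12 have odd degree; an Eulerian circuit needs every degree to be even, so none exists.

No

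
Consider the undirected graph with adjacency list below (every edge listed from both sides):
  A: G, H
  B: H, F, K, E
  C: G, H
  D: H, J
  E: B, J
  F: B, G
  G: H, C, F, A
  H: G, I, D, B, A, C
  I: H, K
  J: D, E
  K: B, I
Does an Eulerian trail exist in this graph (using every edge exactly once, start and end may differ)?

Degrees: A:2, B:4, C:2, D:2, E:2, F:2, G:4, H:6, I:2, J:2, K:2
Odd-degree vertices: none (0 total).
The non-isolated vertices are connected and exactly 0 have odd degree, so an Eulerian trail exists.

Yes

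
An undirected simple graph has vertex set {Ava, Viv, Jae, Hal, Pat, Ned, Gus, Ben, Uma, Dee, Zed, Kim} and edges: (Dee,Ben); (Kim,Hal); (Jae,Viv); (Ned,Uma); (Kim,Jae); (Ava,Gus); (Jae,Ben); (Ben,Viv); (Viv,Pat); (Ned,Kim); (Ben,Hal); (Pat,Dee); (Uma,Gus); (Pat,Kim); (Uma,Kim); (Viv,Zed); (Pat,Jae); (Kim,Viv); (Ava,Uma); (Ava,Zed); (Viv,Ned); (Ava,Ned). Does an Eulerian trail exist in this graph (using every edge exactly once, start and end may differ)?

Yes

Degrees: Ava:4, Viv:6, Jae:4, Hal:2, Pat:4, Ned:4, Gus:2, Ben:4, Uma:4, Dee:2, Zed:2, Kim:6
Odd-degree vertices: none (0 total).
The non-isolated vertices are connected and exactly 0 have odd degree, so an Eulerian trail exists.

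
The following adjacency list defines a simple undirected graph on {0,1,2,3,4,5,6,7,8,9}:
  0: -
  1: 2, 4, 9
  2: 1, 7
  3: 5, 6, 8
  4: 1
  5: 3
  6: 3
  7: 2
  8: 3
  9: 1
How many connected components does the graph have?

Component: {0}
Component: {3, 5, 6, 8}
Component: {1, 2, 4, 7, 9}

3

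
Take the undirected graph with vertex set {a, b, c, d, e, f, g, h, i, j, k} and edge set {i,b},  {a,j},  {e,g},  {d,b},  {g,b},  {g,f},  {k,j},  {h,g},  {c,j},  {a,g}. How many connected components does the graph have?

Component: {a, b, c, d, e, f, g, h, i, j, k}

1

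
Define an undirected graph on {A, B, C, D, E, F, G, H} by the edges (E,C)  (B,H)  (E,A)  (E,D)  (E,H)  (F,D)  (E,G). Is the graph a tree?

Yes

The graph has 8 vertices and 7 edges.
It is connected with exactly 7 edges, hence acyclic — it is a tree.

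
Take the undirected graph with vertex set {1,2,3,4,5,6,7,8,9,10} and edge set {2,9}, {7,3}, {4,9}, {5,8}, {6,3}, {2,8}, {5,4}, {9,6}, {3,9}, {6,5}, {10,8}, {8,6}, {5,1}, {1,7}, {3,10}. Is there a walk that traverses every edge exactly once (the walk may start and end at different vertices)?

Degrees: 1:2, 2:2, 3:4, 4:2, 5:4, 6:4, 7:2, 8:4, 9:4, 10:2
Odd-degree vertices: none (0 total).
The non-isolated vertices are connected and exactly 0 have odd degree, so an Eulerian trail exists.

Yes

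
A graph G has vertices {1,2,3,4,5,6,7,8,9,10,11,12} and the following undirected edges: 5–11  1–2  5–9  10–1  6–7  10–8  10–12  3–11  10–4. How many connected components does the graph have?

Component: {6, 7}
Component: {3, 5, 9, 11}
Component: {1, 2, 4, 8, 10, 12}

3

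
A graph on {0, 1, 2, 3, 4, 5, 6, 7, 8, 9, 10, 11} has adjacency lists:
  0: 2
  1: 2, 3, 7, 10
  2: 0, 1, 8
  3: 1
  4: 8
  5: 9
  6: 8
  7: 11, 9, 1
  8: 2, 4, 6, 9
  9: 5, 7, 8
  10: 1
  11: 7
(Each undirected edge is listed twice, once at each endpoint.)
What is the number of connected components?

Component: {0, 1, 2, 3, 4, 5, 6, 7, 8, 9, 10, 11}

1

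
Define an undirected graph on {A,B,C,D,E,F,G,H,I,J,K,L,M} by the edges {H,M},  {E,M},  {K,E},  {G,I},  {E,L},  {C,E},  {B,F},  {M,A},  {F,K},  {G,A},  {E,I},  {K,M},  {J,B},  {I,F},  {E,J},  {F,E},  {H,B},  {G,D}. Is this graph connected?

A breadth-first search from A visits A, M, G, E, H, K, D, I, F, C, L, J, B — all 13 vertices — so the graph is connected.

Yes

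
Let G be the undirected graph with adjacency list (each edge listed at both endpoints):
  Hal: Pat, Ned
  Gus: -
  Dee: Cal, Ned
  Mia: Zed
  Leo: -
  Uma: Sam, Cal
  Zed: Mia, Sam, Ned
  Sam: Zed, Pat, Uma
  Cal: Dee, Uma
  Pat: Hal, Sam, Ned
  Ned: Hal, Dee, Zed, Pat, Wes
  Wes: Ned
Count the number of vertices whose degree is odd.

Degrees: Hal:2, Gus:0, Dee:2, Mia:1, Leo:0, Uma:2, Zed:3, Sam:3, Cal:2, Pat:3, Ned:5, Wes:1
Odd-degree vertices: Mia, Zed, Sam, Pat, Ned, Wes.

6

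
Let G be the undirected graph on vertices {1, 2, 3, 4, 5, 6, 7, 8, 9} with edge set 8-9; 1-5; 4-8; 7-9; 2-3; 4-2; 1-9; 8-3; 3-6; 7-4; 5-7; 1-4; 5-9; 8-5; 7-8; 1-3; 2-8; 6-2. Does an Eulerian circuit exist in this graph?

Degrees: 1:4, 2:4, 3:4, 4:4, 5:4, 6:2, 7:4, 8:6, 9:4
Every vertex has even degree and the edges form a single connected piece, so an Eulerian circuit exists.

Yes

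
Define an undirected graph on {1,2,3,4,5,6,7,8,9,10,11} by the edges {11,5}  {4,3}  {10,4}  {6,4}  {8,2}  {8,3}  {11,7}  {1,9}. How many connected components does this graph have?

3

Component: {1, 9}
Component: {5, 7, 11}
Component: {2, 3, 4, 6, 8, 10}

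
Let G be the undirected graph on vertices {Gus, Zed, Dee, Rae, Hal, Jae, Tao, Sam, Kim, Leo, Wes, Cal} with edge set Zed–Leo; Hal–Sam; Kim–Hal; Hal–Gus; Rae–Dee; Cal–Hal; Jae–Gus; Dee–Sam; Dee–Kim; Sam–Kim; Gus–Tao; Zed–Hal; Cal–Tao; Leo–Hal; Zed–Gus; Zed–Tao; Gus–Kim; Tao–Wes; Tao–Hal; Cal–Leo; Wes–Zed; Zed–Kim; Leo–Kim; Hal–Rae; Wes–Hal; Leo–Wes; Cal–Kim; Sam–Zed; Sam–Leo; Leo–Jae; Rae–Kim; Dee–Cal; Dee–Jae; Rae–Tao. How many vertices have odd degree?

Degrees: Gus:5, Zed:7, Dee:5, Rae:4, Hal:9, Jae:3, Tao:6, Sam:5, Kim:8, Leo:7, Wes:4, Cal:5
Odd-degree vertices: Gus, Zed, Dee, Hal, Jae, Sam, Leo, Cal.

8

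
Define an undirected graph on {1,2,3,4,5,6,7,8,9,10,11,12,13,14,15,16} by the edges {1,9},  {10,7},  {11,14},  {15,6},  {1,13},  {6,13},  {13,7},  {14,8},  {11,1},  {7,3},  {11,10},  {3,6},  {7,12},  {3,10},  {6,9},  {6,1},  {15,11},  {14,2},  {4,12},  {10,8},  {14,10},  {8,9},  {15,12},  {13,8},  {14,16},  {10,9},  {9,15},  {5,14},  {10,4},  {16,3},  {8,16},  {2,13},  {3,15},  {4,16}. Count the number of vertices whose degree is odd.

Degrees: 1:4, 2:2, 3:5, 4:3, 5:1, 6:5, 7:4, 8:5, 9:5, 10:7, 11:4, 12:3, 13:5, 14:6, 15:5, 16:4
Odd-degree vertices: 3, 4, 5, 6, 8, 9, 10, 12, 13, 15.

10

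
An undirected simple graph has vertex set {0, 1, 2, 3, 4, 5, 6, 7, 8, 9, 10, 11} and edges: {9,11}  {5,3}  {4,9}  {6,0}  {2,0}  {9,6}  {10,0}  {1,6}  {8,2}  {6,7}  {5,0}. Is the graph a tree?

Yes

The graph has 12 vertices and 11 edges.
Connected and |E| = |V| - 1, which characterizes a tree.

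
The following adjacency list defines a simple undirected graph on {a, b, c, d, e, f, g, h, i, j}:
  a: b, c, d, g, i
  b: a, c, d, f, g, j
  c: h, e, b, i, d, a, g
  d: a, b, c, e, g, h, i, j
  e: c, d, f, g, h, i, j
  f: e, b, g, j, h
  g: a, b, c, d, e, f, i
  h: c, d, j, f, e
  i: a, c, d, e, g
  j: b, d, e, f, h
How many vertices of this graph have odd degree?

Degrees: a:5, b:6, c:7, d:8, e:7, f:5, g:7, h:5, i:5, j:5
Odd-degree vertices: a, c, e, f, g, h, i, j.

8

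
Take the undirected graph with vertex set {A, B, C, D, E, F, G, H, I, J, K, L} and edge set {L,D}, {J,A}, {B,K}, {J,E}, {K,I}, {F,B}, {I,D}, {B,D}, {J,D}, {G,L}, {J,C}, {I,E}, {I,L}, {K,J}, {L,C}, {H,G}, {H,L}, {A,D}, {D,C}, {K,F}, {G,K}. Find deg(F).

2

Neighbors of F: B, K.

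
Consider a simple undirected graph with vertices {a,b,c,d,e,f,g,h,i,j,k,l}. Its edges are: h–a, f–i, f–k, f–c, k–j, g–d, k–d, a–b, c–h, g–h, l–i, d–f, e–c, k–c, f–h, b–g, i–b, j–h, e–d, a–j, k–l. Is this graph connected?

Starting from a and exploring outward reaches every vertex (a, h, b, j, f, c, g, i, k, d, e, l); the graph is connected.

Yes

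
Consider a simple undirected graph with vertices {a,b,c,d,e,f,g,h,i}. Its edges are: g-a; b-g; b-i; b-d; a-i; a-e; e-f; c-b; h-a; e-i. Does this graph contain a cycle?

The graph has 9 vertices, 10 edges, and 1 connected component.
Since 10 > 9 - 1, a cycle must exist; for instance a-e-i-a.

Yes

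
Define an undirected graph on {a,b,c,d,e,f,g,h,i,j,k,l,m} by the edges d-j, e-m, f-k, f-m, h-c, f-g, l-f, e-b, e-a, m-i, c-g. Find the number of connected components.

2

Component: {d, j}
Component: {a, b, c, e, f, g, h, i, k, l, m}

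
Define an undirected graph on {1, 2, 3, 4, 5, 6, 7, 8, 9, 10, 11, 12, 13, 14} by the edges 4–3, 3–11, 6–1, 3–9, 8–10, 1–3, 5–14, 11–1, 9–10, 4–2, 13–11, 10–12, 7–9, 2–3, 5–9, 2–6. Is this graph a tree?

No

The graph has 14 vertices and 16 edges.
Connected but with 16 > 13 edges, so it has a cycle and is not a tree.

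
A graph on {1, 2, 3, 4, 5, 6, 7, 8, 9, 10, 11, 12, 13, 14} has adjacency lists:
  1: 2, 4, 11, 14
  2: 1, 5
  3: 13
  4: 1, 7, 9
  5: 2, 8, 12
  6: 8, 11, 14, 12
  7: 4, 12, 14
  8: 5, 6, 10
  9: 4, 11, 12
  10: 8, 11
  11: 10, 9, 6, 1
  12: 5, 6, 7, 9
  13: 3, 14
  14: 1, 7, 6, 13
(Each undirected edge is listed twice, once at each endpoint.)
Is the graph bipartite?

Partition the vertices as {2, 3, 4, 8, 11, 12, 14} vs {1, 5, 6, 7, 9, 10, 13}. Each listed edge has one endpoint in each part, so the graph is bipartite.

Yes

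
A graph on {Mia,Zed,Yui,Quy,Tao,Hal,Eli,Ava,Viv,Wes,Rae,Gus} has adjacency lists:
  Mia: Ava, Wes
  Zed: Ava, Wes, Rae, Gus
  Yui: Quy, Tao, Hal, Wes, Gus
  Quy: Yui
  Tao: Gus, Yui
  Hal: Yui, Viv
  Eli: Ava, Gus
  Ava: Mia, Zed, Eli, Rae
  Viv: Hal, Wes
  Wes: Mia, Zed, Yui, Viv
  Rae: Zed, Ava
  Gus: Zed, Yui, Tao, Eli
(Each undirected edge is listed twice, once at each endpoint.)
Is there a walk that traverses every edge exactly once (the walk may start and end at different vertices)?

Degrees: Mia:2, Zed:4, Yui:5, Quy:1, Tao:2, Hal:2, Eli:2, Ava:4, Viv:2, Wes:4, Rae:2, Gus:4
Odd-degree vertices: Yui, Quy (2 total).
With 2 odd-degree vertices and all edges in one connected piece, an Eulerian trail exists (from Yui to Quy).

Yes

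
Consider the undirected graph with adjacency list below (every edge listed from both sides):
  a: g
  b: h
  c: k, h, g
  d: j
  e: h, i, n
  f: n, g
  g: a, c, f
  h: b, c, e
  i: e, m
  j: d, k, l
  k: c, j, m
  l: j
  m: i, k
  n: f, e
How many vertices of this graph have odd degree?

Degrees: a:1, b:1, c:3, d:1, e:3, f:2, g:3, h:3, i:2, j:3, k:3, l:1, m:2, n:2
Odd-degree vertices: a, b, c, d, e, g, h, j, k, l.

10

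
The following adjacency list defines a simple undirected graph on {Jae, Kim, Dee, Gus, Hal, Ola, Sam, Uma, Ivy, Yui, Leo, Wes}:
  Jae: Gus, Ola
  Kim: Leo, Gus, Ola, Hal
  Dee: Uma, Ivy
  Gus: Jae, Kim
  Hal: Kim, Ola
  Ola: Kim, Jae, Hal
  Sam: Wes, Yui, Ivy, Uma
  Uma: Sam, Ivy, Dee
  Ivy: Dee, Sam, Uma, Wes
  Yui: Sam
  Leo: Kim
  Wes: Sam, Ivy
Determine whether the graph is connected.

Component: {Jae, Kim, Gus, Hal, Ola, Leo}
Component: {Dee, Sam, Uma, Ivy, Yui, Wes}
There are 2 separate components, so the graph is not connected.

No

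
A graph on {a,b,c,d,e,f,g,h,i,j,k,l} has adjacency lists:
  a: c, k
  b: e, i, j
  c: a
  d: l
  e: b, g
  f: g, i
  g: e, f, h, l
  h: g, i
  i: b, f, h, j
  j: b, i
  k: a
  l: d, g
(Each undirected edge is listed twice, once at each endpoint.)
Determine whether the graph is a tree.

No

The graph has 12 vertices and 13 edges.
It splits into 2 components, so it cannot be a tree.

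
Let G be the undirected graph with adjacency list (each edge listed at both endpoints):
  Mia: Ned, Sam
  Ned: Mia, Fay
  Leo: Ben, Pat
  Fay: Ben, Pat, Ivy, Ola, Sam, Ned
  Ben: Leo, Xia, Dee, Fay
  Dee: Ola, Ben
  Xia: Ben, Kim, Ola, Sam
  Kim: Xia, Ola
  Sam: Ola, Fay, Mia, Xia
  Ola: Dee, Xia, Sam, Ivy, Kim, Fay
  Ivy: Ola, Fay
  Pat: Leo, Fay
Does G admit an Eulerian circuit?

Yes

Degrees: Mia:2, Ned:2, Leo:2, Fay:6, Ben:4, Dee:2, Xia:4, Kim:2, Sam:4, Ola:6, Ivy:2, Pat:2
Every vertex has even degree and the edges form a single connected piece, so an Eulerian circuit exists.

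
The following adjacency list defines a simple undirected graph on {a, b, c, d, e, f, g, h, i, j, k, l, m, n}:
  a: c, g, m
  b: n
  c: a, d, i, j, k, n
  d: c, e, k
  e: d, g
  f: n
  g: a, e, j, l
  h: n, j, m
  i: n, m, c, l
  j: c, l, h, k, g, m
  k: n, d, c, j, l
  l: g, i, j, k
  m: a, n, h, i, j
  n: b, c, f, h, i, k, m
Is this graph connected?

A breadth-first search from a visits a, m, g, c, n, j, h, i, l, e, d, k, f, b — all 14 vertices — so the graph is connected.

Yes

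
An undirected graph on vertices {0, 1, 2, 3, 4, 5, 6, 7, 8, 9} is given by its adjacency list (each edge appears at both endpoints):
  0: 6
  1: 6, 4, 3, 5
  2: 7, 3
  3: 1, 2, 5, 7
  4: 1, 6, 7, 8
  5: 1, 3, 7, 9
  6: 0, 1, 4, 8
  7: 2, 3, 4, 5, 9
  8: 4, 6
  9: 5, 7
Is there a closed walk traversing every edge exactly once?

Degrees: 0:1, 1:4, 2:2, 3:4, 4:4, 5:4, 6:4, 7:5, 8:2, 9:2
0, 7 have odd degree; an Eulerian circuit needs every degree to be even, so none exists.

No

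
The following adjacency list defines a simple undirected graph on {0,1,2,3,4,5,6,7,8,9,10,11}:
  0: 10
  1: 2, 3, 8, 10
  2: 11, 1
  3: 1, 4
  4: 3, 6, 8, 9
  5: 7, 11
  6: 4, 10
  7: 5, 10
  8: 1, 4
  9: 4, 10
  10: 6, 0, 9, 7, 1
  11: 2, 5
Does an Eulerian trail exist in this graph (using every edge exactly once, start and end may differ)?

Degrees: 0:1, 1:4, 2:2, 3:2, 4:4, 5:2, 6:2, 7:2, 8:2, 9:2, 10:5, 11:2
Odd-degree vertices: 0, 10 (2 total).
With 2 odd-degree vertices and all edges in one connected piece, an Eulerian trail exists (from 0 to 10).

Yes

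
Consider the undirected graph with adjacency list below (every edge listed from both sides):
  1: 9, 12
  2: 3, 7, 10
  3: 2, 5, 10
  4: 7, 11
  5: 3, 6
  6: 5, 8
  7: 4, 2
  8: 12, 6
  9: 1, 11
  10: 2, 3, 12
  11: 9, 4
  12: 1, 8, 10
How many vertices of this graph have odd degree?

Degrees: 1:2, 2:3, 3:3, 4:2, 5:2, 6:2, 7:2, 8:2, 9:2, 10:3, 11:2, 12:3
Odd-degree vertices: 2, 3, 10, 12.

4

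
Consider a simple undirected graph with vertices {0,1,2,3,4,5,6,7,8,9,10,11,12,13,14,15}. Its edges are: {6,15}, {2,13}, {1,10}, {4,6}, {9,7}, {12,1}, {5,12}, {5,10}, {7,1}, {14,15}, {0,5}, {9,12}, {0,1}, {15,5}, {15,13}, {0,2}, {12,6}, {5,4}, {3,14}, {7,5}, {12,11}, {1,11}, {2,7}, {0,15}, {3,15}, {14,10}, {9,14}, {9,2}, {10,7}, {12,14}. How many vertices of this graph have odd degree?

4

Degrees: 0:4, 1:5, 2:4, 3:2, 4:2, 5:6, 6:3, 7:5, 8:0, 9:4, 10:4, 11:2, 12:6, 13:2, 14:5, 15:6
Odd-degree vertices: 1, 6, 7, 14.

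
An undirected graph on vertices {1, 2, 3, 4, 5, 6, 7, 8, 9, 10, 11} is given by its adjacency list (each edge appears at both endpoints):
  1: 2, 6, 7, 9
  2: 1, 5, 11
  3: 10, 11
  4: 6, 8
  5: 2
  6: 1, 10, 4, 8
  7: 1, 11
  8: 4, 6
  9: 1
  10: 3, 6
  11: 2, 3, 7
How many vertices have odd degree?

4

Degrees: 1:4, 2:3, 3:2, 4:2, 5:1, 6:4, 7:2, 8:2, 9:1, 10:2, 11:3
Odd-degree vertices: 2, 5, 9, 11.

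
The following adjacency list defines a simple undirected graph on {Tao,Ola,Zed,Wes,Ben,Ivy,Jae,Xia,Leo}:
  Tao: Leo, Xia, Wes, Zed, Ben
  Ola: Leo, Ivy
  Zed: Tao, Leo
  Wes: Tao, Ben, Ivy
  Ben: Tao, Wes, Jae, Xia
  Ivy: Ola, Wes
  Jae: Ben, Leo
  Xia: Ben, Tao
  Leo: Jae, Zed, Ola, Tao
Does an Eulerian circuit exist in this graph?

No

Degrees: Tao:5, Ola:2, Zed:2, Wes:3, Ben:4, Ivy:2, Jae:2, Xia:2, Leo:4
Vertices with odd degree: Tao, Wes. An Eulerian circuit requires all degrees even.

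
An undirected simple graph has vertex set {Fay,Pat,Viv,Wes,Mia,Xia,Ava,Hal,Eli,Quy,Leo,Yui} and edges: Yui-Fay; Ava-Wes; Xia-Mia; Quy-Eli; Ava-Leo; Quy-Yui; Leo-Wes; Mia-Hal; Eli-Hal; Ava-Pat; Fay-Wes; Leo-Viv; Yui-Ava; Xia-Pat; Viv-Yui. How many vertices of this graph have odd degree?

2

Degrees: Fay:2, Pat:2, Viv:2, Wes:3, Mia:2, Xia:2, Ava:4, Hal:2, Eli:2, Quy:2, Leo:3, Yui:4
Odd-degree vertices: Wes, Leo.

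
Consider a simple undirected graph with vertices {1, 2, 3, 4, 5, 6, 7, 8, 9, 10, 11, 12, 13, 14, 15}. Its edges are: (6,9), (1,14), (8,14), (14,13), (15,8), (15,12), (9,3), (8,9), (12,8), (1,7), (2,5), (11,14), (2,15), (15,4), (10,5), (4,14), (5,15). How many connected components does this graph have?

1

Component: {1, 2, 3, 4, 5, 6, 7, 8, 9, 10, 11, 12, 13, 14, 15}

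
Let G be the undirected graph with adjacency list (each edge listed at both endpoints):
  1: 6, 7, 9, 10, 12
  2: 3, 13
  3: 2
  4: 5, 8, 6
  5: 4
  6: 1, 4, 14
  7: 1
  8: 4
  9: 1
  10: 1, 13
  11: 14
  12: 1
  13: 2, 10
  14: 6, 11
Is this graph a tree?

The graph has 14 vertices and 13 edges.
Connected and |E| = |V| - 1, which characterizes a tree.

Yes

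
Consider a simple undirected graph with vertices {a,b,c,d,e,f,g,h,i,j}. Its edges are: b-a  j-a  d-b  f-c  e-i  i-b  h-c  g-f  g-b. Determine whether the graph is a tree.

Yes

|V| = 10, |E| = 9.
Connected and |E| = |V| - 1, which characterizes a tree.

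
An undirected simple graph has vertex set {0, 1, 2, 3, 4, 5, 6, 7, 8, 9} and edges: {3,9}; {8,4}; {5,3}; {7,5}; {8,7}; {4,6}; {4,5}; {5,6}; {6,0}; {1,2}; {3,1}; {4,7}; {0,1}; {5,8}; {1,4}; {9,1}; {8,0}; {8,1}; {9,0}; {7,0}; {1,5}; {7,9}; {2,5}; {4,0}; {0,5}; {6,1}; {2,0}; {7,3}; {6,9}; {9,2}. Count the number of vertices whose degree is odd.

Degrees: 0:8, 1:8, 2:4, 3:4, 4:6, 5:8, 6:5, 7:6, 8:5, 9:6
Odd-degree vertices: 6, 8.

2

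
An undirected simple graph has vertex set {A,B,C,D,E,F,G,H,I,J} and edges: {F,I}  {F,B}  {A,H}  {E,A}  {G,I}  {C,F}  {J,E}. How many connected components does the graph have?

3

Component: {D}
Component: {A, E, H, J}
Component: {B, C, F, G, I}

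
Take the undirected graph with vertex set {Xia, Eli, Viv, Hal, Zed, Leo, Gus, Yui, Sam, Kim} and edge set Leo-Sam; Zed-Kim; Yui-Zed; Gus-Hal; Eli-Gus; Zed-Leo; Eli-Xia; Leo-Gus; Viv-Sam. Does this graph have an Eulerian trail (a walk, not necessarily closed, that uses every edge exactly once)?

No

Degrees: Xia:1, Eli:2, Viv:1, Hal:1, Zed:3, Leo:3, Gus:3, Yui:1, Sam:2, Kim:1
Odd-degree vertices: Xia, Viv, Hal, Zed, Leo, Gus, Yui, Kim (8 total).
With 8 odd-degree vertices (more than two), no single trail can use every edge.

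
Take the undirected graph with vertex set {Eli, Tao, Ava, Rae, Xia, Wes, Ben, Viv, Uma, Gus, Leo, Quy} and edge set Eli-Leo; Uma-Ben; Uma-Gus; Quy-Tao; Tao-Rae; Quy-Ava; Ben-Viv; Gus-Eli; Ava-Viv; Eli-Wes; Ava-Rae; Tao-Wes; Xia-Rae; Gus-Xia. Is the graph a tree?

No

The graph has 12 vertices and 14 edges.
A tree on 12 vertices has exactly 11 edges; this graph has 14, so it contains a cycle and is not a tree.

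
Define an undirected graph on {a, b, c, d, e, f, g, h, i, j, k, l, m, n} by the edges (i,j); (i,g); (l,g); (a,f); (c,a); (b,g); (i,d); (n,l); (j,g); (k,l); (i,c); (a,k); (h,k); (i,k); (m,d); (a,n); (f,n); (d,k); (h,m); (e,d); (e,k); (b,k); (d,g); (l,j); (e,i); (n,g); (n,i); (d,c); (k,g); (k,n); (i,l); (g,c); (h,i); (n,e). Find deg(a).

Neighbors of a: c, f, k, n.

4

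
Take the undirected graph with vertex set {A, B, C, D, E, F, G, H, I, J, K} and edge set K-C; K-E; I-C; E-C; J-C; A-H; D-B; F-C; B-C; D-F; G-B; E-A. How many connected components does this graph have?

1

Component: {A, B, C, D, E, F, G, H, I, J, K}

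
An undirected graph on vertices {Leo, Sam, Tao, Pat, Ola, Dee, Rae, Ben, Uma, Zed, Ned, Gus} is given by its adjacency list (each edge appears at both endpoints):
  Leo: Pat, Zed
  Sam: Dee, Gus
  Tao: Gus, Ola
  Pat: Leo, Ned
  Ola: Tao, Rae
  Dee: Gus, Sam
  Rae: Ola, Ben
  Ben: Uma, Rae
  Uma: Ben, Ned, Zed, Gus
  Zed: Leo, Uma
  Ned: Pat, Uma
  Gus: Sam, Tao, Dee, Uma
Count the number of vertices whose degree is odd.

0

Degrees: Leo:2, Sam:2, Tao:2, Pat:2, Ola:2, Dee:2, Rae:2, Ben:2, Uma:4, Zed:2, Ned:2, Gus:4
Odd-degree vertices: none.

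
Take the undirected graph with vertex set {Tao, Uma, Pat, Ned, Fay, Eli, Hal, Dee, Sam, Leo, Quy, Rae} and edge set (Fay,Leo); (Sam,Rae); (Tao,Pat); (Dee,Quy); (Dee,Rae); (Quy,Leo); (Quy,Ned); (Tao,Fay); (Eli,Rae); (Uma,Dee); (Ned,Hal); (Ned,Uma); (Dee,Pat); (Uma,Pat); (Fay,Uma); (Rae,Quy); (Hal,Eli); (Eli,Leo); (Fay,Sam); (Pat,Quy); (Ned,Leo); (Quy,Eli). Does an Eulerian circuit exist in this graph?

Degrees: Tao:2, Uma:4, Pat:4, Ned:4, Fay:4, Eli:4, Hal:2, Dee:4, Sam:2, Leo:4, Quy:6, Rae:4
All degrees are even and the non-isolated vertices are connected — an Eulerian circuit exists.

Yes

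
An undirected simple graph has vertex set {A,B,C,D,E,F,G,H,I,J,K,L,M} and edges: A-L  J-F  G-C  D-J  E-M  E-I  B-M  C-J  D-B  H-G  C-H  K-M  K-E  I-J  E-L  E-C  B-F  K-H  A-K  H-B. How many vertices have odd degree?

Degrees: A:2, B:4, C:4, D:2, E:5, F:2, G:2, H:4, I:2, J:4, K:4, L:2, M:3
Odd-degree vertices: E, M.

2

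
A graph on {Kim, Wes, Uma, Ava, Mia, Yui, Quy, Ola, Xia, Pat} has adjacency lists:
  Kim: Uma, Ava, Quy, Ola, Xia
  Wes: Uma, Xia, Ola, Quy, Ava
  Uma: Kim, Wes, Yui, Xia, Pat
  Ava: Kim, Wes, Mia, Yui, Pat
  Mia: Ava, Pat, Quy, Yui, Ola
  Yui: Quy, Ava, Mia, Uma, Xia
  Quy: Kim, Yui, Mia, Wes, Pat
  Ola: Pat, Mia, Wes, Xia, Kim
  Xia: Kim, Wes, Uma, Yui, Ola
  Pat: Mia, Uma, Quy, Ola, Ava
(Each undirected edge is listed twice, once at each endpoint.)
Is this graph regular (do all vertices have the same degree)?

Yes

Degrees: Kim:5, Wes:5, Uma:5, Ava:5, Mia:5, Yui:5, Quy:5, Ola:5, Xia:5, Pat:5
All degrees equal 5; the graph is regular.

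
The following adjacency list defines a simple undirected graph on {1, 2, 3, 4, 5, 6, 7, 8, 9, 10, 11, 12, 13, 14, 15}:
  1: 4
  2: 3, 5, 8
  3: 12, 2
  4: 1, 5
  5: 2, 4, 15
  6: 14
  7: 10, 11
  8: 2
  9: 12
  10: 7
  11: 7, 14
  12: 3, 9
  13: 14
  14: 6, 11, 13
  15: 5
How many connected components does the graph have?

Component: {6, 7, 10, 11, 13, 14}
Component: {1, 2, 3, 4, 5, 8, 9, 12, 15}

2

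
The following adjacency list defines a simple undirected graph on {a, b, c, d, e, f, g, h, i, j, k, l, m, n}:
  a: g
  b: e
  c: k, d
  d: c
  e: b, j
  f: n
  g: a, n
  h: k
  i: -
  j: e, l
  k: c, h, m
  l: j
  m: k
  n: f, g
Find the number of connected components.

4

Component: {i}
Component: {a, f, g, n}
Component: {b, e, j, l}
Component: {c, d, h, k, m}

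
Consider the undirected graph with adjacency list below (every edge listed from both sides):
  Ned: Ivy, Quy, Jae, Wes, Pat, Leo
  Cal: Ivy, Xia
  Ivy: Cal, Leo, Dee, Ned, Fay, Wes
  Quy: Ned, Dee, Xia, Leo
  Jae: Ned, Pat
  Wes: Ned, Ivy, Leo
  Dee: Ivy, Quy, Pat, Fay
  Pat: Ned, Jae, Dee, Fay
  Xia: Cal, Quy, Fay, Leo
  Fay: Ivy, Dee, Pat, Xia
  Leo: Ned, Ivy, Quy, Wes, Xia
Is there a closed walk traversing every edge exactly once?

Degrees: Ned:6, Cal:2, Ivy:6, Quy:4, Jae:2, Wes:3, Dee:4, Pat:4, Xia:4, Fay:4, Leo:5
Wes, Leo have odd degree; an Eulerian circuit needs every degree to be even, so none exists.

No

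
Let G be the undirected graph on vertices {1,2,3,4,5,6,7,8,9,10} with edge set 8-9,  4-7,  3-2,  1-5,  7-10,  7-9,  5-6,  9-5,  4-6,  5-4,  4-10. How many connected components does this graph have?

2

Component: {2, 3}
Component: {1, 4, 5, 6, 7, 8, 9, 10}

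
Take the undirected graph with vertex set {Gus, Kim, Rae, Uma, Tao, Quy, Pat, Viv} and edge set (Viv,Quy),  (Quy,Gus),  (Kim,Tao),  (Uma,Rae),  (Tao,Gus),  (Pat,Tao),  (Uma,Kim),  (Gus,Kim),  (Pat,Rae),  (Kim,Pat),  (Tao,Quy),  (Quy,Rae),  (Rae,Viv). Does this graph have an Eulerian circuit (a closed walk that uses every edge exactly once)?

Degrees: Gus:3, Kim:4, Rae:4, Uma:2, Tao:4, Quy:4, Pat:3, Viv:2
Gus, Pat have odd degree; an Eulerian circuit needs every degree to be even, so none exists.

No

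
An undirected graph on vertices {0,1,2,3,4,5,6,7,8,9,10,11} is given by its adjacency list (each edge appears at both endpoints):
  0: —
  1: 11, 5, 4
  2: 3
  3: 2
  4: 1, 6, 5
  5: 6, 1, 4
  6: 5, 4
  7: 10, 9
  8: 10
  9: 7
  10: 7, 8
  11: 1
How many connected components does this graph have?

4

Component: {0}
Component: {2, 3}
Component: {7, 8, 9, 10}
Component: {1, 4, 5, 6, 11}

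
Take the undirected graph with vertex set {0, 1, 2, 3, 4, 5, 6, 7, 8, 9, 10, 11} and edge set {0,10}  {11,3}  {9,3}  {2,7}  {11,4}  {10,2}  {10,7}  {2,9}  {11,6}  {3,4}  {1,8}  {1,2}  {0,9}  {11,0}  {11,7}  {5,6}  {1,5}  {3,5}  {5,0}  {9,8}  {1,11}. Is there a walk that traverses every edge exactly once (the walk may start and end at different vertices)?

Yes

Degrees: 0:4, 1:4, 2:4, 3:4, 4:2, 5:4, 6:2, 7:3, 8:2, 9:4, 10:3, 11:6
Odd-degree vertices: 7, 10 (2 total).
With 2 odd-degree vertices and all edges in one connected piece, an Eulerian trail exists (from 7 to 10).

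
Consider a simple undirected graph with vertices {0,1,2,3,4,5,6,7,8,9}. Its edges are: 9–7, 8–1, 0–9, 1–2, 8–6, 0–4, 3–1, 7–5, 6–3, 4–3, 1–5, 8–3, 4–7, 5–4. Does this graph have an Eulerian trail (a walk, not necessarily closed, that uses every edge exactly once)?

Degrees: 0:2, 1:4, 2:1, 3:4, 4:4, 5:3, 6:2, 7:3, 8:3, 9:2
Odd-degree vertices: 2, 5, 7, 8 (4 total).
With 4 odd-degree vertices (more than two), no single trail can use every edge.

No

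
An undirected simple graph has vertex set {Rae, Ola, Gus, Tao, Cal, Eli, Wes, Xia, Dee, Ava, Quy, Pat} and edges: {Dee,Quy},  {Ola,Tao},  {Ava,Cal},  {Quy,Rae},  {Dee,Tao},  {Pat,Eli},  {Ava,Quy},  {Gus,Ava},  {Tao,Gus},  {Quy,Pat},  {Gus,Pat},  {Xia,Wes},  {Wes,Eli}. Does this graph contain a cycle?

The graph has 12 vertices, 13 edges, and 1 connected component.
Since 13 > 12 - 1, a cycle must exist; for instance Quy-Pat-Gus-Ava-Quy.

Yes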